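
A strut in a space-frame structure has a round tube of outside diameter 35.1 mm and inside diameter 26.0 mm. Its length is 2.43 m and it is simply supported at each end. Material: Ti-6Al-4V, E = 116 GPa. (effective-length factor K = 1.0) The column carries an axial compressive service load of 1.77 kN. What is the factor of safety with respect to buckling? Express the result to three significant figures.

d_o = 35.1 mm, d_i = 26.0 mm
I = π(d_o⁴ − d_i⁴)/64 = π(35.1⁴ − 26.00⁴)/64 = 5.208×10^4 mm⁴
I = 5.208×10^4 mm⁴ = 5.208×10^-8 m⁴
Effective length L_e = K·L = 1 × 2.43 = 2.430 m
P_cr = π²EI / L_e² = π² × 116×10⁹ × 5.208×10^-8 / 2.430² = 1.010×10^4 N
Factor of safety n = P_cr / P = 10.097 / 1.77 = 5.70

n ≈ 5.70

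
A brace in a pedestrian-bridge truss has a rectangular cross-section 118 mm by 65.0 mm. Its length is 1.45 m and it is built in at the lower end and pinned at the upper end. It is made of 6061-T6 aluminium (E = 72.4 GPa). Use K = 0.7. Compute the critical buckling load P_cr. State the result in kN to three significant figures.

P_cr ≈ 1870 kN

Buckling occurs about the weak axis: I_min = h·b³/12 with b = 65.0 mm (the shorter side).
I_min = 118×65.0³/12 = 2.700×10^6 mm⁴
I = 2.700×10^6 mm⁴ = 2.700×10^-6 m⁴
Effective length L_e = K·L = 0.7 × 1.45 = 1.015 m
P_cr = π²EI / L_e² = π² × 72.4×10⁹ × 2.700×10^-6 / 1.015² = 1.873×10^6 N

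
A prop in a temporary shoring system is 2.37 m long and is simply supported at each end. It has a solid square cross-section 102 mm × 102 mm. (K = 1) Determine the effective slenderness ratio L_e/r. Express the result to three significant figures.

λ ≈ 80.5

For a square r = a/√12 = 102/√12 = 29.44 mm
L_e = K·L = 1 × 2.37 m = 2.370 m = 2370.0 mm
λ = L_e / r_min = 2370.0 / 29.44 = 80.5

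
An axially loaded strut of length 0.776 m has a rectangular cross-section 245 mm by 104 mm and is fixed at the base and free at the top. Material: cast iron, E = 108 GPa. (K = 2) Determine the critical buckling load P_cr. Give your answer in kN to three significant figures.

P_cr ≈ 10200 kN

Buckling occurs about the weak axis: I_min = h·b³/12 with b = 104 mm (the shorter side).
I_min = 245×104³/12 = 2.297×10^7 mm⁴
I = 2.297×10^7 mm⁴ = 2.297×10^-5 m⁴
Effective length L_e = K·L = 2 × 0.776 = 1.552 m
P_cr = π²EI / L_e² = π² × 108×10⁹ × 2.297×10^-5 / 1.552² = 1.016×10^7 N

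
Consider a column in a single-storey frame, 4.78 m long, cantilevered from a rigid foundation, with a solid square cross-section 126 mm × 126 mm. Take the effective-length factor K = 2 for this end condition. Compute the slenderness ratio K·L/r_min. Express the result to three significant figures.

I = a⁴/12 = 126⁴/12 = 2.100×10^7 mm⁴
A = 1.588×10^4 mm²;  r_min = √(I/A) = √(2.100×10^7/1.588×10^4) = 36.37 mm
L_e = K·L = 2 × 4.78 m = 9.560 m = 9560.0 mm
λ = L_e / r_min = 9560.0 / 36.37 = 263

λ ≈ 263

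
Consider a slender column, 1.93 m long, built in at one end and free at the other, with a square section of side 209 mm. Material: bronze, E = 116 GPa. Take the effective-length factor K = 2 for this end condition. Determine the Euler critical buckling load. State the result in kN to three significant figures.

P_cr ≈ 12200 kN

I = a⁴/12 = 209⁴/12 = 1.590×10^8 mm⁴
I = 1.590×10^8 mm⁴ = 1.590×10^-4 m⁴
Effective length L_e = K·L = 2 × 1.93 = 3.860 m
P_cr = π²EI / L_e² = π² × 116×10⁹ × 1.590×10^-4 / 3.860² = 1.222×10^7 N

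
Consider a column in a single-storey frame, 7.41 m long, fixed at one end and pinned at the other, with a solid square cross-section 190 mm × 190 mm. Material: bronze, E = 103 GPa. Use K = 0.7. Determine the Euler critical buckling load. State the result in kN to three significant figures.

P_cr ≈ 4100 kN

I = a⁴/12 = 190⁴/12 = 1.086×10^8 mm⁴
I = 1.086×10^8 mm⁴ = 1.086×10^-4 m⁴
Effective length L_e = K·L = 0.7 × 7.41 = 5.187 m
P_cr = π²EI / L_e² = π² × 103×10⁹ × 1.086×10^-4 / 5.187² = 4.103×10^6 N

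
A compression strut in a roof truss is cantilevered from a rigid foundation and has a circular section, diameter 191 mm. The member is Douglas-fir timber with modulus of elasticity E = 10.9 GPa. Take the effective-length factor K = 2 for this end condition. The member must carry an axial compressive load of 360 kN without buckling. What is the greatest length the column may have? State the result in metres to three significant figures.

I = πd⁴/64 = π×191⁴/64 = 6.533×10^7 mm⁴
I = 6.533×10^-5 m⁴
At the buckling limit P_cr = P = 3.600×10^5 N
From P_cr = π²EI/(K·L)²:  L = (1/K)·√(π²EI/P_cr) = (1/2)·√(π²×1.09×10^10×6.533×10^-5/3.600×10^5)
L = 2.21 m

L_max ≈ 2.21 m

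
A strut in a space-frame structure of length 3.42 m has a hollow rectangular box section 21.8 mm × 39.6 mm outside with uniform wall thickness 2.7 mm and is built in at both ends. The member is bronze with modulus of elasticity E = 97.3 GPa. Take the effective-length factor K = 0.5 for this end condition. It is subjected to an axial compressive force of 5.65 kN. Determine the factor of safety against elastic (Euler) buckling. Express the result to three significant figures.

n ≈ 1.26

Inner dimensions: h_i = 39.6 − 2×2.7 = 34.20 mm, b_i = 21.8 − 2×2.7 = 16.40 mm
Weak-axis I_min = (h_o·b_o³ − h_i·b_i³)/12 with b_o = 21.8, b_i = 16.40 mm (shorter outer/inner sides).
I_min = (39.6×21.8³ − 34.20×16.40³)/12 = 2.162×10^4 mm⁴
I = 2.162×10^4 mm⁴ = 2.162×10^-8 m⁴
Effective length L_e = K·L = 0.5 × 3.42 = 1.710 m
P_cr = π²EI / L_e² = π² × 97.3×10⁹ × 2.162×10^-8 / 1.710² = 7.099×10^3 N
Factor of safety n = P_cr / P = 7.0995 / 5.65 = 1.26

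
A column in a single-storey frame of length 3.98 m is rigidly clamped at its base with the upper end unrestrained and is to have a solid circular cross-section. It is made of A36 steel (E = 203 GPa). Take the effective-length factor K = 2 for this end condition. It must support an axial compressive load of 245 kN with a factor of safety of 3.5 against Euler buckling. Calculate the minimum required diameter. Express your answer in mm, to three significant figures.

Required P_cr = n·P = 3.5 × 245 = 857.5 kN
L_e = K·L = 2 × 3.98 = 7.960 m
Required I = P_cr·L_e²/(π²E) = 8.575×10^5 × 7.960² / (π² × 2.03×10^11) = 2.712×10^-5 m⁴
I_req = 2.712×10^7 mm⁴
Solid circle: I = πd⁴/64  ⇒  d = (64I/π)^(1/4) = (64×2.712×10^7/π)^(1/4) = 153 mm

d ≈ 153 mm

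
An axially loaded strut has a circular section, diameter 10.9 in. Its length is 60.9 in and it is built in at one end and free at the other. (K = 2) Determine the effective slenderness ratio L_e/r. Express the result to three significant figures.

For a solid circle r = d/4 = 10.9/4 = 2.725 in
L_e = K·L = 2 × 60.9 = 121.8 in
λ = L_e / r_min = 121.80 / 2.725 = 44.7

λ ≈ 44.7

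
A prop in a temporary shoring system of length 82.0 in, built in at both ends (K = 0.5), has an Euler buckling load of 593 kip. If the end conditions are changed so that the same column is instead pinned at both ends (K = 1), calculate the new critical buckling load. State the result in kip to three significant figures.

P_cr ≈ 148 kip

P_cr ∝ 1/K², so P_cr,new = P_cr,old × (K_old/K_new)² = 593 × (0.5/1)²
= 593 × 0.2500 = 148 kip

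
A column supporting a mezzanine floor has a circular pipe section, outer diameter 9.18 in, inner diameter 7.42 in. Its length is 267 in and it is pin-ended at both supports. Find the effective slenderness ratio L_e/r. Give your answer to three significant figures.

d_o = 9.18 in, d_i = 7.42 in
I = π(d_o⁴ − d_i⁴)/64 = π(9.18⁴ − 7.420⁴)/64 = 199.8 in⁴
A = 22.95 in²;  r_min = √(I/A) = √(199.8/22.95) = 2.951 in
L_e = K·L = 1 × 267 = 267.0 in
λ = L_e / r_min = 267.00 / 2.951 = 90.5

λ ≈ 90.5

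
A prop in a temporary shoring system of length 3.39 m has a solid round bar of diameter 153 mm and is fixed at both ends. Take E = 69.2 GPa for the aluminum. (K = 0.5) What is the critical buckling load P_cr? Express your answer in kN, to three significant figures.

P_cr ≈ 6390 kN

I = πd⁴/64 = π×153⁴/64 = 2.690×10^7 mm⁴
I = 2.690×10^7 mm⁴ = 2.690×10^-5 m⁴
Effective length L_e = K·L = 0.5 × 3.39 = 1.695 m
P_cr = π²EI / L_e² = π² × 69.2×10⁹ × 2.690×10^-5 / 1.695² = 6.394×10^6 N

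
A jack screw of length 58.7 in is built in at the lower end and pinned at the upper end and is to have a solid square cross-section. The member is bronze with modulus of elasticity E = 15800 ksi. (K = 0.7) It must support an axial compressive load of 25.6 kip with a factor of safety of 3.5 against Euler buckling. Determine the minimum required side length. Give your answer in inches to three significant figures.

Required P_cr = n·P = 3.5 × 25.6 = 89.60 kip
L_e = K·L = 0.7 × 58.7 = 41.09 in
Required I = P_cr·L_e²/(π²E) = 8.960×10^4 × 41.09² / (π² × 1.58×10^7) = 0.9701 in⁴
Solid square: I = a⁴/12  ⇒  a = (12I)^(1/4) = (12×0.9701)^(1/4) = 1.85 in

a ≈ 1.85 in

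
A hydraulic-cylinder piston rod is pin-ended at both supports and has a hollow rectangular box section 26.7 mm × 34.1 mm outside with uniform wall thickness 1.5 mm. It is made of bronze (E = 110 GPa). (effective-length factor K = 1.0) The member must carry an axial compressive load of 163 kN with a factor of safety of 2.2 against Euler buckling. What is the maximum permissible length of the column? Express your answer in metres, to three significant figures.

L_max ≈ 0.244 m

Inner dimensions: h_i = 34.1 − 2×1.5 = 31.10 mm, b_i = 26.7 − 2×1.5 = 23.70 mm
Weak-axis I_min = (h_o·b_o³ − h_i·b_i³)/12 with b_o = 26.7, b_i = 23.70 mm (shorter outer/inner sides).
I_min = (34.1×26.7³ − 31.10×23.70³)/12 = 1.959×10^4 mm⁴
I = 1.959×10^-8 m⁴
Required critical load P_cr = n·P = 2.2 × 163 = 358.6 kN = 3.586×10^5 N
From P_cr = π²EI/(K·L)²:  L = (1/K)·√(π²EI/P_cr) = (1/1)·√(π²×1.10×10^11×1.959×10^-8/3.586×10^5)
L = 0.244 m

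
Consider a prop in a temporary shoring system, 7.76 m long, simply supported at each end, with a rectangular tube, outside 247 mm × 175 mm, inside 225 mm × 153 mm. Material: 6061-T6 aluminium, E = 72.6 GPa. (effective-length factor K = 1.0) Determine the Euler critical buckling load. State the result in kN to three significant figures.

Weak-axis I_min = (h_o·b_o³ − h_i·b_i³)/12 with b_o = 175, b_i = 153.0 mm (shorter outer/inner sides).
I_min = (247×175³ − 225.0×153.0³)/12 = 4.316×10^7 mm⁴
I = 4.316×10^7 mm⁴ = 4.316×10^-5 m⁴
Effective length L_e = K·L = 1 × 7.76 = 7.760 m
P_cr = π²EI / L_e² = π² × 72.6×10⁹ × 4.316×10^-5 / 7.760² = 5.136×10^5 N

P_cr ≈ 514 kN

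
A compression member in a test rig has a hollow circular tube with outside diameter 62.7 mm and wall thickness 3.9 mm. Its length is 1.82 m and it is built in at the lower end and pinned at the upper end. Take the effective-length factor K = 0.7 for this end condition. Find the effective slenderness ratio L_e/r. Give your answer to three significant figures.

λ ≈ 61.1

Inner diameter d_i = 62.7 − 2×3.9 = 54.90 mm
I = π(d_o⁴ − d_i⁴)/64 = π(62.7⁴ − 54.90⁴)/64 = 3.127×10^5 mm⁴
A = 720.4 mm²;  r_min = √(I/A) = √(3.127×10^5/720.4) = 20.83 mm
L_e = K·L = 0.7 × 1.82 m = 1.274 m = 1274.0 mm
λ = L_e / r_min = 1274.0 / 20.83 = 61.1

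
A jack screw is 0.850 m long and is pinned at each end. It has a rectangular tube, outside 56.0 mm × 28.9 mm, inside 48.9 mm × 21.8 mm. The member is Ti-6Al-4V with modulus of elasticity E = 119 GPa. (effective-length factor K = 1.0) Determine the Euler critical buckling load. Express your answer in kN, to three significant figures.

P_cr ≈ 114 kN

Weak-axis I_min = (h_o·b_o³ − h_i·b_i³)/12 with b_o = 28.9, b_i = 21.80 mm (shorter outer/inner sides).
I_min = (56.0×28.9³ − 48.90×21.80³)/12 = 7.042×10^4 mm⁴
I = 7.042×10^4 mm⁴ = 7.042×10^-8 m⁴
Effective length L_e = K·L = 1 × 0.850 = 0.8500 m
P_cr = π²EI / L_e² = π² × 119×10⁹ × 7.042×10^-8 / 0.8500² = 1.145×10^5 N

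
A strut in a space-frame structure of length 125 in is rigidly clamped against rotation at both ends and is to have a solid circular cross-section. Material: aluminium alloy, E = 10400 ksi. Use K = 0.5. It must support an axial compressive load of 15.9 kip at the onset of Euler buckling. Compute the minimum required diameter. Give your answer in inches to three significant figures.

L_e = K·L = 0.5 × 125 = 62.50 in
Required I = P_cr·L_e²/(π²E) = 1.590×10^4 × 62.50² / (π² × 1.04×10^7) = 0.6051 in⁴
Solid circle: I = πd⁴/64  ⇒  d = (64I/π)^(1/4) = (64×0.6051/π)^(1/4) = 1.87 in

d ≈ 1.87 in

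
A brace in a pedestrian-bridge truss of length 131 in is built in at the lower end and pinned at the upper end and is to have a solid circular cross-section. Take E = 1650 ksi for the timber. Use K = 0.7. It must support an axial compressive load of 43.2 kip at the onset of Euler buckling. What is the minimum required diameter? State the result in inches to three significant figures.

L_e = K·L = 0.7 × 131 = 91.70 in
Required I = P_cr·L_e²/(π²E) = 4.320×10^4 × 91.70² / (π² × 1.65×10^6) = 22.31 in⁴
Solid circle: I = πd⁴/64  ⇒  d = (64I/π)^(1/4) = (64×22.31/π)^(1/4) = 4.62 in

d ≈ 4.62 in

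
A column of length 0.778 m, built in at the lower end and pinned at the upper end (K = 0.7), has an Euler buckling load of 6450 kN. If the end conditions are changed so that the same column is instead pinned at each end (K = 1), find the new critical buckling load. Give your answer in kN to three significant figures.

P_cr ∝ 1/K², so P_cr,new = P_cr,old × (K_old/K_new)² = 6450 × (0.7/1)²
= 6450 × 0.4900 = 3160 kN

P_cr ≈ 3160 kN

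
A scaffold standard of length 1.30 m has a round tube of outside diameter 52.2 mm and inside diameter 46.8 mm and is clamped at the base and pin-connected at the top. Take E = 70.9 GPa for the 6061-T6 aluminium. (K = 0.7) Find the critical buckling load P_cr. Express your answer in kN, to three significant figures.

d_o = 52.2 mm, d_i = 46.8 mm
I = π(d_o⁴ − d_i⁴)/64 = π(52.2⁴ − 46.80⁴)/64 = 1.290×10^5 mm⁴
I = 1.290×10^5 mm⁴ = 1.290×10^-7 m⁴
Effective length L_e = K·L = 0.7 × 1.30 = 0.9100 m
P_cr = π²EI / L_e² = π² × 70.9×10⁹ × 1.290×10^-7 / 0.9100² = 1.090×10^5 N

P_cr ≈ 109 kN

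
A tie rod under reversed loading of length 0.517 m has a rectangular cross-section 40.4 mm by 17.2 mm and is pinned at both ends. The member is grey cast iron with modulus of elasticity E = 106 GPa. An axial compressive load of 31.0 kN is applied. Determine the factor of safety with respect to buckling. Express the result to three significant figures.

n ≈ 2.16

Buckling occurs about the weak axis: I_min = h·b³/12 with b = 17.2 mm (the shorter side).
I_min = 40.4×17.2³/12 = 1.713×10^4 mm⁴
I = 1.713×10^4 mm⁴ = 1.713×10^-8 m⁴
Effective length L_e = K·L = 1 × 0.517 = 0.5170 m
P_cr = π²EI / L_e² = π² × 106×10⁹ × 1.713×10^-8 / 0.5170² = 6.705×10^4 N
Factor of safety n = P_cr / P = 67.052 / 31.0 = 2.16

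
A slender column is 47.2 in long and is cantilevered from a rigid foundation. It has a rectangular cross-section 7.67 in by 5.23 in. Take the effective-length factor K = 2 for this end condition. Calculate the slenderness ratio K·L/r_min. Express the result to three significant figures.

Buckling occurs about the weak axis: I_min = h·b³/12 with b = 5.23 in (the shorter side).
I_min = 7.67×5.23³/12 = 91.44 in⁴
A = 40.11 in²;  r_min = √(I/A) = √(91.44/40.11) = 1.510 in
L_e = K·L = 2 × 47.2 = 94.40 in
λ = L_e / r_min = 94.400 / 1.510 = 62.5

λ ≈ 62.5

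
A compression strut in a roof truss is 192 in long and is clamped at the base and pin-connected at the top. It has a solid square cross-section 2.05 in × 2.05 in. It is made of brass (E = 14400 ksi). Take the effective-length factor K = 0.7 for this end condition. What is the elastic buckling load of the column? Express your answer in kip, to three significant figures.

P_cr ≈ 11.6 kip

I = a⁴/12 = 2.05⁴/12 = 1.472 in⁴
Effective length L_e = K·L = 0.7 × 192 = 134.4 in
P_cr = π²EI / L_e² = π² × 14400×10³ × 1.472 / 134.4² = 1.158×10^4 lb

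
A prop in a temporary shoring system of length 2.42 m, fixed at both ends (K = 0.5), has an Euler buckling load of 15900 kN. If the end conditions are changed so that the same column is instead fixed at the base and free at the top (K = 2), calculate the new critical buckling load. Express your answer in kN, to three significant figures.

P_cr ∝ 1/K², so P_cr,new = P_cr,old × (K_old/K_new)² = 15900 × (0.5/2)²
= 15900 × 0.06250 = 994 kN

P_cr ≈ 994 kN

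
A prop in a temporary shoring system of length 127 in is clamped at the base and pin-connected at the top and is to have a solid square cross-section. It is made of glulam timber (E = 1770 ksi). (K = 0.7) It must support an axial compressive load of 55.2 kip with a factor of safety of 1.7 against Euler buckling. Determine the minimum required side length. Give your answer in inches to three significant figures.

Required P_cr = n·P = 1.7 × 55.2 = 93.84 kip
L_e = K·L = 0.7 × 127 = 88.90 in
Required I = P_cr·L_e²/(π²E) = 9.384×10^4 × 88.90² / (π² × 1.77×10^6) = 42.45 in⁴
Solid square: I = a⁴/12  ⇒  a = (12I)^(1/4) = (12×42.45)^(1/4) = 4.75 in

a ≈ 4.75 in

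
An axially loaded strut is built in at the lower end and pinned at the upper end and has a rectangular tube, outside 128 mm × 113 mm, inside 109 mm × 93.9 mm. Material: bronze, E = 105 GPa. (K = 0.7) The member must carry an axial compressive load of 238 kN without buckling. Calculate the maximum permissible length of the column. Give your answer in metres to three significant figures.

L_max ≈ 8.36 m

Weak-axis I_min = (h_o·b_o³ − h_i·b_i³)/12 with b_o = 113, b_i = 93.90 mm (shorter outer/inner sides).
I_min = (128×113³ − 109.0×93.90³)/12 = 7.870×10^6 mm⁴
I = 7.870×10^-6 m⁴
At the buckling limit P_cr = P = 2.380×10^5 N
From P_cr = π²EI/(K·L)²:  L = (1/K)·√(π²EI/P_cr) = (1/0.7)·√(π²×1.05×10^11×7.870×10^-6/2.380×10^5)
L = 8.36 m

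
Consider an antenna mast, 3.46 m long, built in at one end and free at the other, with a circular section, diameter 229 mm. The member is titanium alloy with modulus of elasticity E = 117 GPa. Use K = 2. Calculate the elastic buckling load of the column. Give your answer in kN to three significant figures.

I = πd⁴/64 = π×229⁴/64 = 1.350×10^8 mm⁴
I = 1.350×10^8 mm⁴ = 1.350×10^-4 m⁴
Effective length L_e = K·L = 2 × 3.46 = 6.920 m
P_cr = π²EI / L_e² = π² × 117×10⁹ × 1.350×10^-4 / 6.920² = 3.255×10^6 N

P_cr ≈ 3260 kN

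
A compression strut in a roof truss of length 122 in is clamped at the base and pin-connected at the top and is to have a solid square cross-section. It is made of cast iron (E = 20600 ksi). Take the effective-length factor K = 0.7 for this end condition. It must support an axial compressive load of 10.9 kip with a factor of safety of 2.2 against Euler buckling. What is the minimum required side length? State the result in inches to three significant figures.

a ≈ 1.79 in

Required P_cr = n·P = 2.2 × 10.9 = 23.98 kip
L_e = K·L = 0.7 × 122 = 85.40 in
Required I = P_cr·L_e²/(π²E) = 2.398×10^4 × 85.40² / (π² × 2.06×10^7) = 0.8602 in⁴
Solid square: I = a⁴/12  ⇒  a = (12I)^(1/4) = (12×0.8602)^(1/4) = 1.79 in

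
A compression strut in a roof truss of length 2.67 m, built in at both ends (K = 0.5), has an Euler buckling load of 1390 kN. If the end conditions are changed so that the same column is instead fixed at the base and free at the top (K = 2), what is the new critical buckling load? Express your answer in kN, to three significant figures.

P_cr ≈ 86.9 kN

P_cr ∝ 1/K², so P_cr,new = P_cr,old × (K_old/K_new)² = 1390 × (0.5/2)²
= 1390 × 0.06250 = 86.9 kN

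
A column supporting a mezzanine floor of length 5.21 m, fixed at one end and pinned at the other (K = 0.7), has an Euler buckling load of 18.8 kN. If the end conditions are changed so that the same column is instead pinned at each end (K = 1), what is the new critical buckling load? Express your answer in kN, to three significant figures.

P_cr ∝ 1/K², so P_cr,new = P_cr,old × (K_old/K_new)² = 18.8 × (0.7/1)²
= 18.8 × 0.4900 = 9.21 kN

P_cr ≈ 9.21 kN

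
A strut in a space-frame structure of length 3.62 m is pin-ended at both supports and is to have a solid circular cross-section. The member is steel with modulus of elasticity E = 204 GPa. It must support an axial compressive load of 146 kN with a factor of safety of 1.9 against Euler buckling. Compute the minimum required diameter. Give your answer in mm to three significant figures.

Required P_cr = n·P = 1.9 × 146 = 277.4 kN
L_e = K·L = 1 × 3.62 = 3.620 m
Required I = P_cr·L_e²/(π²E) = 2.774×10^5 × 3.620² / (π² × 2.04×10^11) = 1.805×10^-6 m⁴
I_req = 1.805×10^6 mm⁴
Solid circle: I = πd⁴/64  ⇒  d = (64I/π)^(1/4) = (64×1.805×10^6/π)^(1/4) = 77.9 mm

d ≈ 77.9 mm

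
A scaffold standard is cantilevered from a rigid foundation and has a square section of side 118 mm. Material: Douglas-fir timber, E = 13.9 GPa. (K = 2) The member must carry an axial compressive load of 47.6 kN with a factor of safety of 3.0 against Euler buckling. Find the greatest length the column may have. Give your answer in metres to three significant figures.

I = a⁴/12 = 118⁴/12 = 1.616×10^7 mm⁴
I = 1.616×10^-5 m⁴
Required critical load P_cr = n·P = 3.0 × 47.6 = 142.8 kN = 1.428×10^5 N
From P_cr = π²EI/(K·L)²:  L = (1/K)·√(π²EI/P_cr) = (1/2)·√(π²×1.39×10^10×1.616×10^-5/1.428×10^5)
L = 1.97 m

L_max ≈ 1.97 m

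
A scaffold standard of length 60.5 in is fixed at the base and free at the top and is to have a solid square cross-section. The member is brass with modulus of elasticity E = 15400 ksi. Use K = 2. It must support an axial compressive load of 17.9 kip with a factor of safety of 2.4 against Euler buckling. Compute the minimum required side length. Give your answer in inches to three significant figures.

Required P_cr = n·P = 2.4 × 17.9 = 42.96 kip
L_e = K·L = 2 × 60.5 = 121.0 in
Required I = P_cr·L_e²/(π²E) = 4.296×10^4 × 121.0² / (π² × 1.54×10^7) = 4.138 in⁴
Solid square: I = a⁴/12  ⇒  a = (12I)^(1/4) = (12×4.138)^(1/4) = 2.65 in

a ≈ 2.65 in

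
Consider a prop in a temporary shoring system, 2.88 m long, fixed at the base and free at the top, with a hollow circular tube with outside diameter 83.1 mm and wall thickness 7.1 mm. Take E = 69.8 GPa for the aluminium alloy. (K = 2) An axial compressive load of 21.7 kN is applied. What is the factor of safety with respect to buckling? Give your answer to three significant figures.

n ≈ 1.18

Inner diameter d_i = 83.1 − 2×7.1 = 68.90 mm
I = π(d_o⁴ − d_i⁴)/64 = π(83.1⁴ − 68.90⁴)/64 = 1.235×10^6 mm⁴
I = 1.235×10^6 mm⁴ = 1.235×10^-6 m⁴
Effective length L_e = K·L = 2 × 2.88 = 5.760 m
P_cr = π²EI / L_e² = π² × 69.8×10⁹ × 1.235×10^-6 / 5.760² = 2.564×10^4 N
Factor of safety n = P_cr / P = 25.636 / 21.7 = 1.18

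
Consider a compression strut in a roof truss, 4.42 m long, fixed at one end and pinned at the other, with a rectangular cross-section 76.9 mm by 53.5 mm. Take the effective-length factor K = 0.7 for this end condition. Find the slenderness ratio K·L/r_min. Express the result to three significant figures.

For a rectangle r_min = b/√12 = 53.5/√12 = 15.44 mm
L_e = K·L = 0.7 × 4.42 m = 3.094 m = 3094.0 mm
λ = L_e / r_min = 3094.0 / 15.44 = 200

λ ≈ 200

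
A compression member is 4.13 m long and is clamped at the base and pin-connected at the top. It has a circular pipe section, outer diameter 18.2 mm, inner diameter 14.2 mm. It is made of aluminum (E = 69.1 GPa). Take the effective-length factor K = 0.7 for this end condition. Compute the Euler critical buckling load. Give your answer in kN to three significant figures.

d_o = 18.2 mm, d_i = 14.2 mm
I = π(d_o⁴ − d_i⁴)/64 = π(18.2⁴ − 14.20⁴)/64 = 3.390×10^3 mm⁴
I = 3.390×10^3 mm⁴ = 3.390×10^-9 m⁴
Effective length L_e = K·L = 0.7 × 4.13 = 2.891 m
P_cr = π²EI / L_e² = π² × 69.1×10⁹ × 3.390×10^-9 / 2.891² = 276.6 N

P_cr ≈ 0.277 kN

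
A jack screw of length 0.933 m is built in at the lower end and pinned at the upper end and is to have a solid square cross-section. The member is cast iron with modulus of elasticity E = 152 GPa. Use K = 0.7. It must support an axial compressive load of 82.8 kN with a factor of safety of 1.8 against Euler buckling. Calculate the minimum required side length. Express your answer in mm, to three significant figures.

a ≈ 26.7 mm

Required P_cr = n·P = 1.8 × 82.8 = 149.0 kN
L_e = K·L = 0.7 × 0.933 = 0.6531 m
Required I = P_cr·L_e²/(π²E) = 1.490×10^5 × 0.6531² / (π² × 1.52×10^11) = 4.238×10^-8 m⁴
I_req = 4.238×10^4 mm⁴
Solid square: I = a⁴/12  ⇒  a = (12I)^(1/4) = (12×4.238×10^4)^(1/4) = 26.7 mm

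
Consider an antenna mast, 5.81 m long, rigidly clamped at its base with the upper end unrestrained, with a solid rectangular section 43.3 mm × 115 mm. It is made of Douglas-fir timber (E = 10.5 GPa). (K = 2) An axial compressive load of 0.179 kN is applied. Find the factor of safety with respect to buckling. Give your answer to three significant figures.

Buckling occurs about the weak axis: I_min = h·b³/12 with b = 43.3 mm (the shorter side).
I_min = 115×43.3³/12 = 7.780×10^5 mm⁴
I = 7.780×10^5 mm⁴ = 7.780×10^-7 m⁴
Effective length L_e = K·L = 2 × 5.81 = 11.62 m
P_cr = π²EI / L_e² = π² × 10.5×10⁹ × 7.780×10^-7 / 11.62² = 597.1 N
Factor of safety n = P_cr / P = 0.59711 / 0.179 = 3.34

n ≈ 3.34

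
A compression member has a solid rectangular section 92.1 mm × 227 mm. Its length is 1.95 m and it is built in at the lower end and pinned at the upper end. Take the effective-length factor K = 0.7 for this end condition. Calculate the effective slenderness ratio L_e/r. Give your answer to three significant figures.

λ ≈ 51.3

For a rectangle r_min = b/√12 = 92.1/√12 = 26.59 mm
L_e = K·L = 0.7 × 1.95 m = 1.365 m = 1365.0 mm
λ = L_e / r_min = 1365.0 / 26.59 = 51.3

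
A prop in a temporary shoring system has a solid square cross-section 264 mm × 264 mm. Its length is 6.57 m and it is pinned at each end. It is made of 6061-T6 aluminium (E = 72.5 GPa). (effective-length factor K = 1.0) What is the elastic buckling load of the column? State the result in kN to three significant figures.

I = a⁴/12 = 264⁴/12 = 4.048×10^8 mm⁴
I = 4.048×10^8 mm⁴ = 4.048×10^-4 m⁴
Effective length L_e = K·L = 1 × 6.57 = 6.570 m
P_cr = π²EI / L_e² = π² × 72.5×10⁹ × 4.048×10^-4 / 6.570² = 6.710×10^6 N

P_cr ≈ 6710 kN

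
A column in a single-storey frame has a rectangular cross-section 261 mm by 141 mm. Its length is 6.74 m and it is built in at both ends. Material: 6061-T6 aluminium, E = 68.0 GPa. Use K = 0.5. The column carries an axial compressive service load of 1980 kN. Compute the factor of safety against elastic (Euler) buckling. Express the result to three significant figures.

n ≈ 1.82

Buckling occurs about the weak axis: I_min = h·b³/12 with b = 141 mm (the shorter side).
I_min = 261×141³/12 = 6.097×10^7 mm⁴
I = 6.097×10^7 mm⁴ = 6.097×10^-5 m⁴
Effective length L_e = K·L = 0.5 × 6.74 = 3.370 m
P_cr = π²EI / L_e² = π² × 68.0×10⁹ × 6.097×10^-5 / 3.370² = 3.603×10^6 N
Factor of safety n = P_cr / P = 3603.0 / 1980 = 1.82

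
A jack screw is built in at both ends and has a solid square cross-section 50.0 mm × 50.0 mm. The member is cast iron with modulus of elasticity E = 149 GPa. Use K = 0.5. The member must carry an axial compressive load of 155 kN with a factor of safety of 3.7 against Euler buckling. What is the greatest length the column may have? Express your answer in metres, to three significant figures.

I = a⁴/12 = 50.0⁴/12 = 5.208×10^5 mm⁴
I = 5.208×10^-7 m⁴
Required critical load P_cr = n·P = 3.7 × 155 = 573.5 kN = 5.735×10^5 N
From P_cr = π²EI/(K·L)²:  L = (1/K)·√(π²EI/P_cr) = (1/0.5)·√(π²×1.49×10^11×5.208×10^-7/5.735×10^5)
L = 2.31 m

L_max ≈ 2.31 m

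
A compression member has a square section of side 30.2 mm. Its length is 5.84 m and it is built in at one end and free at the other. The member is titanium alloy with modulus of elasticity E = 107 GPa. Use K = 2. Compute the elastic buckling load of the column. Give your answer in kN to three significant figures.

P_cr ≈ 0.537 kN

I = a⁴/12 = 30.2⁴/12 = 6.932×10^4 mm⁴
I = 6.932×10^4 mm⁴ = 6.932×10^-8 m⁴
Effective length L_e = K·L = 2 × 5.84 = 11.68 m
P_cr = π²EI / L_e² = π² × 107×10⁹ × 6.932×10^-8 / 11.68² = 536.6 N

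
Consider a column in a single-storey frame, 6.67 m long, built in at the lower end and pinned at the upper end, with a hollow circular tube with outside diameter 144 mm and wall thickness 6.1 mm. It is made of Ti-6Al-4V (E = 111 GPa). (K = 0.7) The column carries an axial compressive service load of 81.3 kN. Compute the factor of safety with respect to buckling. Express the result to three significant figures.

n ≈ 3.89

Inner diameter d_i = 144 − 2×6.1 = 131.8 mm
I = π(d_o⁴ − d_i⁴)/64 = π(144⁴ − 131.8⁴)/64 = 6.294×10^6 mm⁴
I = 6.294×10^6 mm⁴ = 6.294×10^-6 m⁴
Effective length L_e = K·L = 0.7 × 6.67 = 4.669 m
P_cr = π²EI / L_e² = π² × 111×10⁹ × 6.294×10^-6 / 4.669² = 3.163×10^5 N
Factor of safety n = P_cr / P = 316.31 / 81.3 = 3.89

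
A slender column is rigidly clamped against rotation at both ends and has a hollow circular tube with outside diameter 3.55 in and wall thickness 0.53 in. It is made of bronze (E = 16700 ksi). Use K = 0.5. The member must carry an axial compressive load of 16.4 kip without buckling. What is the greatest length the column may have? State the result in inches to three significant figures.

L_max ≈ 487 in

Inner diameter d_i = 3.55 − 2×0.53 = 2.490 in
I = π(d_o⁴ − d_i⁴)/64 = π(3.55⁴ − 2.490⁴)/64 = 5.909 in⁴
At the buckling limit P_cr = P = 1.640×10^4 lb
From P_cr = π²EI/(K·L)²:  L = (1/K)·√(π²EI/P_cr) = (1/0.5)·√(π²×1.67×10^7×5.909/1.640×10^4)
L = 487 in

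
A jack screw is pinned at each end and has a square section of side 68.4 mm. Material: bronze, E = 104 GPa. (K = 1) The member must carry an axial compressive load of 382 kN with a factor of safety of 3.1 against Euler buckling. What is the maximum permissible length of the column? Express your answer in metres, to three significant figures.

I = a⁴/12 = 68.4⁴/12 = 1.824×10^6 mm⁴
I = 1.824×10^-6 m⁴
Required critical load P_cr = n·P = 3.1 × 382 = 1184 kN = 1.184×10^6 N
From P_cr = π²EI/(K·L)²:  L = (1/K)·√(π²EI/P_cr) = (1/1)·√(π²×1.04×10^11×1.824×10^-6/1.184×10^6)
L = 1.26 m

L_max ≈ 1.26 m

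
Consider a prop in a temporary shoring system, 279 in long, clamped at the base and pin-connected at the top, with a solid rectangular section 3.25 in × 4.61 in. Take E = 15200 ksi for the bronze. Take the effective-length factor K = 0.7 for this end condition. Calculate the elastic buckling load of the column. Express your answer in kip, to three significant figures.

P_cr ≈ 51.9 kip

Buckling occurs about the weak axis: I_min = h·b³/12 with b = 3.25 in (the shorter side).
I_min = 4.61×3.25³/12 = 13.19 in⁴
Effective length L_e = K·L = 0.7 × 279 = 195.3 in
P_cr = π²EI / L_e² = π² × 15200×10³ × 13.19 / 195.3² = 5.187×10^4 lb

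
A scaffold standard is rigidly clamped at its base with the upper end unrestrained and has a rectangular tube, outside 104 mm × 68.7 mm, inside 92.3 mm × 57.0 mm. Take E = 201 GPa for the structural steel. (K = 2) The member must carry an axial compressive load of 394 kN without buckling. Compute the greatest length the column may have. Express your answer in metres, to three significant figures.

L_max ≈ 1.32 m

Weak-axis I_min = (h_o·b_o³ − h_i·b_i³)/12 with b_o = 68.7, b_i = 57.00 mm (shorter outer/inner sides).
I_min = (104×68.7³ − 92.30×57.00³)/12 = 1.386×10^6 mm⁴
I = 1.386×10^-6 m⁴
At the buckling limit P_cr = P = 3.940×10^5 N
From P_cr = π²EI/(K·L)²:  L = (1/K)·√(π²EI/P_cr) = (1/2)·√(π²×2.01×10^11×1.386×10^-6/3.940×10^5)
L = 1.32 m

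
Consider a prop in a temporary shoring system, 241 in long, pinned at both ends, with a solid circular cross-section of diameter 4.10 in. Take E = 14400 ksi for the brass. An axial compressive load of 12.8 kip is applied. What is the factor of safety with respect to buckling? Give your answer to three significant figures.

I = πd⁴/64 = π×4.10⁴/64 = 13.87 in⁴
Effective length L_e = K·L = 1 × 241 = 241.0 in
P_cr = π²EI / L_e² = π² × 14400×10³ × 13.87 / 241.0² = 3.394×10^4 lb
Factor of safety n = P_cr / P = 33.942 / 12.8 = 2.65

n ≈ 2.65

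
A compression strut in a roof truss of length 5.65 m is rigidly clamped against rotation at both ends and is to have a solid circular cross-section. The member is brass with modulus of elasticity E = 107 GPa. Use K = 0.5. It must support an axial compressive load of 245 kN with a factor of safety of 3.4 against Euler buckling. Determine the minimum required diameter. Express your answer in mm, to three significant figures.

Required P_cr = n·P = 3.4 × 245 = 833.0 kN
L_e = K·L = 0.5 × 5.65 = 2.825 m
Required I = P_cr·L_e²/(π²E) = 8.330×10^5 × 2.825² / (π² × 1.07×10^11) = 6.295×10^-6 m⁴
I_req = 6.295×10^6 mm⁴
Solid circle: I = πd⁴/64  ⇒  d = (64I/π)^(1/4) = (64×6.295×10^6/π)^(1/4) = 106 mm

d ≈ 106 mm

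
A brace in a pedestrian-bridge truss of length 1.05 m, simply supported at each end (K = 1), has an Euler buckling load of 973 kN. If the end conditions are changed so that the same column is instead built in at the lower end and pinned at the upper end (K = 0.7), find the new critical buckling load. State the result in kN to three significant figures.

P_cr ≈ 1990 kN

P_cr ∝ 1/K², so P_cr,new = P_cr,old × (K_old/K_new)² = 973 × (1/0.7)²
= 973 × 2.041 = 1990 kN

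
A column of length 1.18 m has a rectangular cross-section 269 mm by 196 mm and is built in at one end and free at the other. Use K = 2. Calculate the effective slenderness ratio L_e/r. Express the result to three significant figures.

For a rectangle r_min = b/√12 = 196/√12 = 56.58 mm
L_e = K·L = 2 × 1.18 m = 2.360 m = 2360.0 mm
λ = L_e / r_min = 2360.0 / 56.58 = 41.7

λ ≈ 41.7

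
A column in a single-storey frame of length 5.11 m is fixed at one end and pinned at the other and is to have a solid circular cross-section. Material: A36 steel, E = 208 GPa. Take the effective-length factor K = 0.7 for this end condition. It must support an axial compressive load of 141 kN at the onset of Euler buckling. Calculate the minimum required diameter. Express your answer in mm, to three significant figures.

d ≈ 65.0 mm

L_e = K·L = 0.7 × 5.11 = 3.577 m
Required I = P_cr·L_e²/(π²E) = 1.410×10^5 × 3.577² / (π² × 2.08×10^11) = 8.788×10^-7 m⁴
I_req = 8.788×10^5 mm⁴
Solid circle: I = πd⁴/64  ⇒  d = (64I/π)^(1/4) = (64×8.788×10^5/π)^(1/4) = 65.0 mm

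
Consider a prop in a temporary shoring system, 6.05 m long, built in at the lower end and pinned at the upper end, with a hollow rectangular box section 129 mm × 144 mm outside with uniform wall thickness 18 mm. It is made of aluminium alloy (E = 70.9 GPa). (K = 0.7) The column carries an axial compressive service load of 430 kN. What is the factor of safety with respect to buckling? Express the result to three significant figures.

Inner dimensions: h_i = 144 − 2×18 = 108.0 mm, b_i = 129 − 2×18 = 93.00 mm
Weak-axis I_min = (h_o·b_o³ − h_i·b_i³)/12 with b_o = 129, b_i = 93.00 mm (shorter outer/inner sides).
I_min = (144×129³ − 108.0×93.00³)/12 = 1.852×10^7 mm⁴
I = 1.852×10^7 mm⁴ = 1.852×10^-5 m⁴
Effective length L_e = K·L = 0.7 × 6.05 = 4.235 m
P_cr = π²EI / L_e² = π² × 70.9×10⁹ × 1.852×10^-5 / 4.235² = 7.226×10^5 N
Factor of safety n = P_cr / P = 722.61 / 430 = 1.68

n ≈ 1.68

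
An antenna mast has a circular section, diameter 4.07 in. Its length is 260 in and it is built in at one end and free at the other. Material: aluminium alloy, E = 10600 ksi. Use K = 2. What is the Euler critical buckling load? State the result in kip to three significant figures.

P_cr ≈ 5.21 kip

I = πd⁴/64 = π×4.07⁴/64 = 13.47 in⁴
Effective length L_e = K·L = 2 × 260 = 520.0 in
P_cr = π²EI / L_e² = π² × 10600×10³ × 13.47 / 520.0² = 5.211×10^3 lb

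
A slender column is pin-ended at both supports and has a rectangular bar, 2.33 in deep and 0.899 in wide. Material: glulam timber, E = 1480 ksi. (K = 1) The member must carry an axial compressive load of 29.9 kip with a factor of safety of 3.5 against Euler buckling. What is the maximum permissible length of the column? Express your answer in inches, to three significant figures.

L_max ≈ 4.44 in

Buckling occurs about the weak axis: I_min = h·b³/12 with b = 0.899 in (the shorter side).
I_min = 2.33×0.899³/12 = 0.1411 in⁴
Required critical load P_cr = n·P = 3.5 × 29.9 = 104.6 kip = 1.046×10^5 lb
From P_cr = π²EI/(K·L)²:  L = (1/K)·√(π²EI/P_cr) = (1/1)·√(π²×1.48×10^6×0.1411/1.046×10^5)
L = 4.44 in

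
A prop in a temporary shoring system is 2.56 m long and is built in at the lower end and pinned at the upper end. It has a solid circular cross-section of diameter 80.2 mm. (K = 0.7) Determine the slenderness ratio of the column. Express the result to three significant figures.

λ ≈ 89.4

For a solid circle r = d/4 = 80.2/4 = 20.05 mm
L_e = K·L = 0.7 × 2.56 m = 1.792 m = 1792.0 mm
λ = L_e / r_min = 1792.0 / 20.05 = 89.4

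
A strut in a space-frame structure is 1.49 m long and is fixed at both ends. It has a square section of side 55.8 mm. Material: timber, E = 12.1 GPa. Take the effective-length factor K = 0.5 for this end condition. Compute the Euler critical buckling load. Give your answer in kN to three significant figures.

I = a⁴/12 = 55.8⁴/12 = 8.079×10^5 mm⁴
I = 8.079×10^5 mm⁴ = 8.079×10^-7 m⁴
Effective length L_e = K·L = 0.5 × 1.49 = 0.7450 m
P_cr = π²EI / L_e² = π² × 12.1×10⁹ × 8.079×10^-7 / 0.7450² = 1.738×10^5 N

P_cr ≈ 174 kN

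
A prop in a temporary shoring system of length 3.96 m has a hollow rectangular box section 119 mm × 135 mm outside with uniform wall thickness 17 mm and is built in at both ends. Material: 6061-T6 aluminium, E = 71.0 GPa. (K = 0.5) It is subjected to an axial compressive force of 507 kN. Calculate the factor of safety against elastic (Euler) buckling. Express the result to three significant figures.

n ≈ 4.86

Inner dimensions: h_i = 135 − 2×17 = 101.0 mm, b_i = 119 − 2×17 = 85.00 mm
Weak-axis I_min = (h_o·b_o³ − h_i·b_i³)/12 with b_o = 119, b_i = 85.00 mm (shorter outer/inner sides).
I_min = (135×119³ − 101.0×85.00³)/12 = 1.379×10^7 mm⁴
I = 1.379×10^7 mm⁴ = 1.379×10^-5 m⁴
Effective length L_e = K·L = 0.5 × 3.96 = 1.980 m
P_cr = π²EI / L_e² = π² × 71.0×10⁹ × 1.379×10^-5 / 1.980² = 2.465×10^6 N
Factor of safety n = P_cr / P = 2464.7 / 507 = 4.86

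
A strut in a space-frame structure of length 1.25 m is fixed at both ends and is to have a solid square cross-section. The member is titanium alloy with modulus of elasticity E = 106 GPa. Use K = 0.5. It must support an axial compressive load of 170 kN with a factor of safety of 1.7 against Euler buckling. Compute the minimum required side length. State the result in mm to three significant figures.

a ≈ 33.7 mm

Required P_cr = n·P = 1.7 × 170 = 289.0 kN
L_e = K·L = 0.5 × 1.25 = 0.6250 m
Required I = P_cr·L_e²/(π²E) = 2.890×10^5 × 0.6250² / (π² × 1.06×10^11) = 1.079×10^-7 m⁴
I_req = 1.079×10^5 mm⁴
Solid square: I = a⁴/12  ⇒  a = (12I)^(1/4) = (12×1.079×10^5)^(1/4) = 33.7 mm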